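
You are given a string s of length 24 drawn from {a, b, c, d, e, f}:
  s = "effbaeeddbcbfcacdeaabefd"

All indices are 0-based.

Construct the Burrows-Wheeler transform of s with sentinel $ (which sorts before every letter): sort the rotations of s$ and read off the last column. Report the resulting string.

rank  rotation                   last
    0  $effbaeeddbcbfcacdeaabefd  d
    1  aabefd$effbaeeddbcbfcacde  e
    2  abefd$effbaeeddbcbfcacdea  a
    3  acdeaabefd$effbaeeddbcbfc  c
    4  aeeddbcbfcacdeaabefd$effb  b
    5  baeeddbcbfcacdeaabefd$eff  f
    6  bcbfcacdeaabefd$effbaeedd  d
    7  befd$effbaeeddbcbfcacdeaa  a
    8  bfcacdeaabefd$effbaeeddbc  c
    9  cacdeaabefd$effbaeeddbcbf  f
   10  cbfcacdeaabefd$effbaeeddb  b
   11  cdeaabefd$effbaeeddbcbfca  a
   12  d$effbaeeddbcbfcacdeaabef  f
   13  dbcbfcacdeaabefd$effbaeed  d
   14  ddbcbfcacdeaabefd$effbaee  e
   15  deaabefd$effbaeeddbcbfcac  c
   16  eaabefd$effbaeeddbcbfcacd  d
   17  eddbcbfcacdeaabefd$effbae  e
   18  eeddbcbfcacdeaabefd$effba  a
   19  efd$effbaeeddbcbfcacdeaab  b
   20  effbaeeddbcbfcacdeaabefd$  $
   21  fbaeeddbcbfcacdeaabefd$ef  f
   22  fcacdeaabefd$effbaeeddbcb  b
   23  fd$effbaeeddbcbfcacdeaabe  e
   24  ffbaeeddbcbfcacdeaabefd$e  e

deacbfdacfbafdecdeab$fbee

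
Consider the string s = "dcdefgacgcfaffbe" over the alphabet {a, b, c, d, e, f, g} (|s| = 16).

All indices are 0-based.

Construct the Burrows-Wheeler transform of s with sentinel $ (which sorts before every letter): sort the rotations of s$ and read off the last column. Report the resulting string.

egffdga$cbdcfaefc

rank  rotation           last
    0  $dcdefgacgcfaffbe  e
    1  acgcfaffbe$dcdefg  g
    2  affbe$dcdefgacgcf  f
    3  be$dcdefgacgcfaff  f
    4  cdefgacgcfaffbe$d  d
    5  cfaffbe$dcdefgacg  g
    6  cgcfaffbe$dcdefga  a
    7  dcdefgacgcfaffbe$  $
    8  defgacgcfaffbe$dc  c
    9  e$dcdefgacgcfaffb  b
   10  efgacgcfaffbe$dcd  d
   11  faffbe$dcdefgacgc  c
   12  fbe$dcdefgacgcfaf  f
   13  ffbe$dcdefgacgcfa  a
   14  fgacgcfaffbe$dcde  e
   15  gacgcfaffbe$dcdef  f
   16  gcfaffbe$dcdefgac  c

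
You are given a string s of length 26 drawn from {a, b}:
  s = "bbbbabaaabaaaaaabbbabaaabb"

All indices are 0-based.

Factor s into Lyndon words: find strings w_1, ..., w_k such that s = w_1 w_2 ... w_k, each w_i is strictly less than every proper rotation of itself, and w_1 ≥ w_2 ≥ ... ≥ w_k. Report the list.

emit factor 1: 'b' (i=0, period=1)
emit factor 2: 'b' (i=1, period=1)
emit factor 3: 'b' (i=2, period=1)
emit factor 4: 'b' (i=3, period=1)
emit factor 5: 'ab' (i=4, period=2)
emit factor 6: 'aaab' (i=6, period=4)
emit factor 7: 'aaaaaabbbabaaabb' (i=10, period=16)

["b", "b", "b", "b", "ab", "aaab", "aaaaaabbbabaaabb"]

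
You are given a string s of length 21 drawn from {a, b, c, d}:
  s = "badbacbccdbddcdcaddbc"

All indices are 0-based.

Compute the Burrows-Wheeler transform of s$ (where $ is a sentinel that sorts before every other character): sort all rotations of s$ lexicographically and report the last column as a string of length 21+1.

rank  rotation                last
    0  $badbacbccdbddcdcaddbc  c
    1  acbccdbddcdcaddbc$badb  b
    2  adbacbccdbddcdcaddbc$b  b
    3  addbc$badbacbccdbddcdc  c
    4  bacbccdbddcdcaddbc$bad  d
    5  badbacbccdbddcdcaddbc$  $
    6  bc$badbacbccdbddcdcadd  d
    7  bccdbddcdcaddbc$badbac  c
    8  bddcdcaddbc$badbacbccd  d
    9  c$badbacbccdbddcdcaddb  b
   10  caddbc$badbacbccdbddcd  d
   11  cbccdbddcdcaddbc$badba  a
   12  ccdbddcdcaddbc$badbacb  b
   13  cdbddcdcaddbc$badbacbc  c
   14  cdcaddbc$badbacbccdbdd  d
   15  dbacbccdbddcdcaddbc$ba  a
   16  dbc$badbacbccdbddcdcad  d
   17  dbddcdcaddbc$badbacbcc  c
   18  dcaddbc$badbacbccdbddc  c
   19  dcdcaddbc$badbacbccdbd  d
   20  ddbc$badbacbccdbddcdca  a
   21  ddcdcaddbc$badbacbccdb  b

cbbcd$dcdbdabcdadccdab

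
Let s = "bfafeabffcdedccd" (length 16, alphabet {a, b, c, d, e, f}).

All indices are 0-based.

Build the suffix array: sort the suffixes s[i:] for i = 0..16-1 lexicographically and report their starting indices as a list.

rank | idx | suffix
   0 |   5 | abffcdedccd
   1 |   2 | afeabffcdedccd
   2 |   0 | bfafeabffcdedccd
   3 |   6 | bffcdedccd
   4 |  13 | ccd
   5 |  14 | cd
   6 |   9 | cdedccd
   7 |  15 | d
   8 |  12 | dccd
   9 |  10 | dedccd
  10 |   4 | eabffcdedccd
  11 |  11 | edccd
  12 |   1 | fafeabffcdedccd
  13 |   8 | fcdedccd
  14 |   3 | feabffcdedccd
  15 |   7 | ffcdedccd

[5, 2, 0, 6, 13, 14, 9, 15, 12, 10, 4, 11, 1, 8, 3, 7]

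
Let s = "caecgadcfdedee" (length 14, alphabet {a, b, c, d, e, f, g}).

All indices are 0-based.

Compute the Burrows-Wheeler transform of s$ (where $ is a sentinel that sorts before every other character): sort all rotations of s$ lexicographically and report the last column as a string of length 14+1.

rank  rotation         last
    0  $caecgadcfdedee  e
    1  adcfdedee$caecg  g
    2  aecgadcfdedee$c  c
    3  caecgadcfdedee$  $
    4  cfdedee$caecgad  d
    5  cgadcfdedee$cae  e
    6  dcfdedee$caecga  a
    7  dedee$caecgadcf  f
    8  dee$caecgadcfde  e
    9  e$caecgadcfdede  e
   10  ecgadcfdedee$ca  a
   11  edee$caecgadcfd  d
   12  ee$caecgadcfded  d
   13  fdedee$caecgadc  c
   14  gadcfdedee$caec  c

egc$deafeeaddcc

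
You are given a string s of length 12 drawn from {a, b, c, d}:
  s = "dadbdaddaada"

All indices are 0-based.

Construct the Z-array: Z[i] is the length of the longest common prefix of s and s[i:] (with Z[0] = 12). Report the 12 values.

[12, 0, 1, 0, 3, 0, 1, 2, 0, 0, 2, 0]

Z[0]=12
i=1: i≥r, start 0; Z[1]=0
i=2: i≥r, start 0; Z[2]=1 grow→box=[2,3)
i=3: i≥r, start 0; Z[3]=0
i=4: i≥r, start 0; Z[4]=3 grow→box=[4,7)
i=5: min(r-i=2, Z[1]=0)=0; Z[5]=0
i=6: min(r-i=1, Z[2]=1)=1; Z[6]=1
i=7: i≥r, start 0; Z[7]=2 grow→box=[7,9)
i=8: min(r-i=1, Z[1]=0)=0; Z[8]=0
i=9: i≥r, start 0; Z[9]=0
i=10: i≥r, start 0; Z[10]=2 grow→box=[10,12)
i=11: min(r-i=1, Z[1]=0)=0; Z[11]=0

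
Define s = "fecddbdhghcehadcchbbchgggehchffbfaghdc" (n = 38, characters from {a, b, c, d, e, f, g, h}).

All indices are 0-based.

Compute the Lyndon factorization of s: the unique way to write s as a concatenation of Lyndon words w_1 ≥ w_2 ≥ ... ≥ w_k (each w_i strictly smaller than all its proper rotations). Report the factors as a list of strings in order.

emit factor 1: 'f' (i=0, period=1)
emit factor 2: 'e' (i=1, period=1)
emit factor 3: 'cdd' (i=2, period=3)
emit factor 4: 'bdhghceh' (i=5, period=8)
emit factor 5: 'adcchbbchgggehchffbfaghdc' (i=13, period=25)

["f", "e", "cdd", "bdhghceh", "adcchbbchgggehchffbfaghdc"]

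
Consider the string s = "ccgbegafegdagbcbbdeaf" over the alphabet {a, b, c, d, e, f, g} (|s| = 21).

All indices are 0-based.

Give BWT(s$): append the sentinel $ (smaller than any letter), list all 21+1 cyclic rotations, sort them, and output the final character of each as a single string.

fegdcgbgb$cgbdbfaaeace

rank  rotation                last
    0  $ccgbegafegdagbcbbdeaf  f
    1  af$ccgbegafegdagbcbbde  e
    2  afegdagbcbbdeaf$ccgbeg  g
    3  agbcbbdeaf$ccgbegafegd  d
    4  bbdeaf$ccgbegafegdagbc  c
    5  bcbbdeaf$ccgbegafegdag  g
    6  bdeaf$ccgbegafegdagbcb  b
    7  begafegdagbcbbdeaf$ccg  g
    8  cbbdeaf$ccgbegafegdagb  b
    9  ccgbegafegdagbcbbdeaf$  $
   10  cgbegafegdagbcbbdeaf$c  c
   11  dagbcbbdeaf$ccgbegafeg  g
   12  deaf$ccgbegafegdagbcbb  b
   13  eaf$ccgbegafegdagbcbbd  d
   14  egafegdagbcbbdeaf$ccgb  b
   15  egdagbcbbdeaf$ccgbegaf  f
   16  f$ccgbegafegdagbcbbdea  a
   17  fegdagbcbbdeaf$ccgbega  a
   18  gafegdagbcbbdeaf$ccgbe  e
   19  gbcbbdeaf$ccgbegafegda  a
   20  gbegafegdagbcbbdeaf$cc  c
   21  gdagbcbbdeaf$ccgbegafe  e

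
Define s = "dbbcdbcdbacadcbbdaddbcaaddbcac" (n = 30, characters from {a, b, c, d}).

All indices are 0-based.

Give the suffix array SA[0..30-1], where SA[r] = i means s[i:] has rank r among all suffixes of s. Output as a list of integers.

[22, 28, 9, 11, 17, 23, 8, 1, 14, 20, 26, 5, 2, 15, 29, 21, 27, 10, 13, 6, 3, 16, 7, 0, 19, 25, 4, 12, 18, 24]

sorted suffixes:
  #0 SA[0]=22  'aaddbcac'
  #1 SA[1]=28  'ac'
  #2 SA[2]=9  'acadcbbdaddbcaaddbcac'
  #3 SA[3]=11  'adcbbdaddbcaaddbcac'
  #4 SA[4]=17  'addbcaaddbcac'
  #5 SA[5]=23  'addbcac'
  #6 SA[6]=8  'bacadcbbdaddbcaaddbcac'
  #7 SA[7]=1  'bbcdbcdbacadcbbdaddbcaaddbcac'
  #8 SA[8]=14  'bbdaddbcaaddbcac'
  #9 SA[9]=20  'bcaaddbcac'
  #10 SA[10]=26  'bcac'
  #11 SA[11]=5  'bcdbacadcbbdaddbcaaddbcac'
  #12 SA[12]=2  'bcdbcdbacadcbbdaddbcaaddbcac'
  #13 SA[13]=15  'bdaddbcaaddbcac'
  #14 SA[14]=29  'c'
  #15 SA[15]=21  'caaddbcac'
  #16 SA[16]=27  'cac'
  #17 SA[17]=10  'cadcbbdaddbcaaddbcac'
  #18 SA[18]=13  'cbbdaddbcaaddbcac'
  #19 SA[19]=6  'cdbacadcbbdaddbcaaddbcac'
  #20 SA[20]=3  'cdbcdbacadcbbdaddbcaaddbcac'
  #21 SA[21]=16  'daddbcaaddbcac'
  #22 SA[22]=7  'dbacadcbbdaddbcaaddbcac'
  #23 SA[23]=0  'dbbcdbcdbacadcbbdaddbcaaddbcac'
  #24 SA[24]=19  'dbcaaddbcac'
  #25 SA[25]=25  'dbcac'
  #26 SA[26]=4  'dbcdbacadcbbdaddbcaaddbcac'
  #27 SA[27]=12  'dcbbdaddbcaaddbcac'
  #28 SA[28]=18  'ddbcaaddbcac'
  #29 SA[29]=24  'ddbcac'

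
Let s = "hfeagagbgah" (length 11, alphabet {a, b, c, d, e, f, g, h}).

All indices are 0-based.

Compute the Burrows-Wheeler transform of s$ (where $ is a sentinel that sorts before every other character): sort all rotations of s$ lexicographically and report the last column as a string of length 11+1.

rank  rotation      last
    0  $hfeagagbgah  h
    1  agagbgah$hfe  e
    2  agbgah$hfeag  g
    3  ah$hfeagagbg  g
    4  bgah$hfeagag  g
    5  eagagbgah$hf  f
    6  feagagbgah$h  h
    7  gagbgah$hfea  a
    8  gah$hfeagagb  b
    9  gbgah$hfeaga  a
   10  h$hfeagagbga  a
   11  hfeagagbgah$  $

hegggfhabaa$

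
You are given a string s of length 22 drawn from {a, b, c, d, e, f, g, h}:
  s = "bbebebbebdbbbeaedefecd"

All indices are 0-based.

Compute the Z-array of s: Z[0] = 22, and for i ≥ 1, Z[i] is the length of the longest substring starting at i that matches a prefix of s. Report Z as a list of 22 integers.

[22, 1, 0, 1, 0, 4, 1, 0, 1, 0, 2, 3, 1, 0, 0, 0, 0, 0, 0, 0, 0, 0]

Z[0]=22
i=1: i≥r, start 0; Z[1]=1 extend→box=[1,2)
i=2: i≥r, start 0; Z[2]=0
i=3: i≥r, start 0; Z[3]=1 extend→box=[3,4)
i=4: i≥r, start 0; Z[4]=0
i=5: i≥r, start 0; Z[5]=4 extend→box=[5,9)
i=6: min(r-i=3, Z[1]=1)=1; Z[6]=1
i=7: min(r-i=2, Z[2]=0)=0; Z[7]=0
i=8: min(r-i=1, Z[3]=1)=1; Z[8]=1
i=9: i≥r, start 0; Z[9]=0
i=10: i≥r, start 0; Z[10]=2 extend→box=[10,12)
i=11: min(r-i=1, Z[1]=1)=1; Z[11]=3 extend→box=[11,14)
i=12: min(r-i=2, Z[1]=1)=1; Z[12]=1
i=13: min(r-i=1, Z[2]=0)=0; Z[13]=0
i=14: i≥r, start 0; Z[14]=0
i=15: i≥r, start 0; Z[15]=0
i=16: i≥r, start 0; Z[16]=0
i=17: i≥r, start 0; Z[17]=0
i=18: i≥r, start 0; Z[18]=0
i=19: i≥r, start 0; Z[19]=0
i=20: i≥r, start 0; Z[20]=0
i=21: i≥r, start 0; Z[21]=0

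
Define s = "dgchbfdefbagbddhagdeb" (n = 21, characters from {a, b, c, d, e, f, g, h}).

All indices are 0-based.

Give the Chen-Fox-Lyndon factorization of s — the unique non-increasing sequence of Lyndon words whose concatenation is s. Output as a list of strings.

emit factor 1: 'dg' (i=0, period=2)
emit factor 2: 'ch' (i=2, period=2)
emit factor 3: 'bfdef' (i=4, period=5)
emit factor 4: 'b' (i=9, period=1)
emit factor 5: 'agbddhagdeb' (i=10, period=11)

["dg", "ch", "bfdef", "b", "agbddhagdeb"]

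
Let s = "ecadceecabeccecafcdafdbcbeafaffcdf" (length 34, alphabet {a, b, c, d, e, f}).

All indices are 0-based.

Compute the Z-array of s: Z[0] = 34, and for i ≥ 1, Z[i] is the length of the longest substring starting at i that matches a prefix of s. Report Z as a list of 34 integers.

[34, 0, 0, 0, 0, 1, 3, 0, 0, 0, 2, 0, 0, 3, 0, 0, 0, 0, 0, 0, 0, 0, 0, 0, 0, 1, 0, 0, 0, 0, 0, 0, 0, 0]

Z[0]=34
i=1: fresh scan; Z[1]=0
i=2: fresh scan; Z[2]=0
i=3: fresh scan; Z[3]=0
i=4: fresh scan; Z[4]=0
i=5: fresh scan; Z[5]=1 extend→box=[5,6)
i=6: fresh scan; Z[6]=3 extend→box=[6,9)
i=7: min(r-i=2, Z[1]=0)=0; Z[7]=0
i=8: min(r-i=1, Z[2]=0)=0; Z[8]=0
i=9: fresh scan; Z[9]=0
i=10: fresh scan; Z[10]=2 extend→box=[10,12)
i=11: min(r-i=1, Z[1]=0)=0; Z[11]=0
i=12: fresh scan; Z[12]=0
i=13: fresh scan; Z[13]=3 extend→box=[13,16)
i=14: min(r-i=2, Z[1]=0)=0; Z[14]=0
i=15: min(r-i=1, Z[2]=0)=0; Z[15]=0
i=16: fresh scan; Z[16]=0
i=17: fresh scan; Z[17]=0
i=18: fresh scan; Z[18]=0
i=19: fresh scan; Z[19]=0
i=20: fresh scan; Z[20]=0
i=21: fresh scan; Z[21]=0
i=22: fresh scan; Z[22]=0
i=23: fresh scan; Z[23]=0
i=24: fresh scan; Z[24]=0
i=25: fresh scan; Z[25]=1 extend→box=[25,26)
i=26: fresh scan; Z[26]=0
i=27: fresh scan; Z[27]=0
i=28: fresh scan; Z[28]=0
i=29: fresh scan; Z[29]=0
i=30: fresh scan; Z[30]=0
i=31: fresh scan; Z[31]=0
i=32: fresh scan; Z[32]=0
i=33: fresh scan; Z[33]=0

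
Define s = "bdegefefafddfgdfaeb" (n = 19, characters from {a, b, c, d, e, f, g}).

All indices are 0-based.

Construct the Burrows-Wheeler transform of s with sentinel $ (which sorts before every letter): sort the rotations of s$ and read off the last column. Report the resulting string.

rank  rotation              last
    0  $bdegefefafddfgdfaeb  b
    1  aeb$bdegefefafddfgdf  f
    2  afddfgdfaeb$bdegefef  f
    3  b$bdegefefafddfgdfae  e
    4  bdegefefafddfgdfaeb$  $
    5  ddfgdfaeb$bdegefefaf  f
    6  degefefafddfgdfaeb$b  b
    7  dfaeb$bdegefefafddfg  g
    8  dfgdfaeb$bdegefefafd  d
    9  eb$bdegefefafddfgdfa  a
   10  efafddfgdfaeb$bdegef  f
   11  efefafddfgdfaeb$bdeg  g
   12  egefefafddfgdfaeb$bd  d
   13  faeb$bdegefefafddfgd  d
   14  fafddfgdfaeb$bdegefe  e
   15  fddfgdfaeb$bdegefefa  a
   16  fefafddfgdfaeb$bdege  e
   17  fgdfaeb$bdegefefafdd  d
   18  gdfaeb$bdegefefafddf  f
   19  gefefafddfgdfaeb$bde  e

bffe$fbgdafgddeaedfe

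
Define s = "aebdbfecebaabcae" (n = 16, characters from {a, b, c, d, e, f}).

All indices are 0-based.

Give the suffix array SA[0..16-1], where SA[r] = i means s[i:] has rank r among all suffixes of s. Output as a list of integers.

[10, 11, 14, 0, 9, 12, 2, 4, 13, 7, 3, 15, 8, 1, 6, 5]

rank→(start, suffix):
  0 → (10, 'aabcae')
  1 → (11, 'abcae')
  2 → (14, 'ae')
  3 → (0, 'aebdbfecebaabcae')
  4 → (9, 'baabcae')
  5 → (12, 'bcae')
  6 → (2, 'bdbfecebaabcae')
  7 → (4, 'bfecebaabcae')
  8 → (13, 'cae')
  9 → (7, 'cebaabcae')
  10 → (3, 'dbfecebaabcae')
  11 → (15, 'e')
  12 → (8, 'ebaabcae')
  13 → (1, 'ebdbfecebaabcae')
  14 → (6, 'ecebaabcae')
  15 → (5, 'fecebaabcae')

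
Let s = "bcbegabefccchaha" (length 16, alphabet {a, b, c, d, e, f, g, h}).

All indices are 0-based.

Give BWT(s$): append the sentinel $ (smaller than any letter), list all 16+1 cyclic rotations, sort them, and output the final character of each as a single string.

ahgh$acbfccbbeeac

rank  rotation           last
    0  $bcbegabefccchaha  a
    1  a$bcbegabefccchah  h
    2  abefccchaha$bcbeg  g
    3  aha$bcbegabefccch  h
    4  bcbegabefccchaha$  $
    5  befccchaha$bcbega  a
    6  begabefccchaha$bc  c
    7  cbegabefccchaha$b  b
    8  ccchaha$bcbegabef  f
    9  cchaha$bcbegabefc  c
   10  chaha$bcbegabefcc  c
   11  efccchaha$bcbegab  b
   12  egabefccchaha$bcb  b
   13  fccchaha$bcbegabe  e
   14  gabefccchaha$bcbe  e
   15  ha$bcbegabefcccha  a
   16  haha$bcbegabefccc  c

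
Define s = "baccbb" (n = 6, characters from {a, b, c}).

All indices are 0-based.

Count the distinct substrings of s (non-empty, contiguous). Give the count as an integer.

rank→(start, suffix):
  0 → (1, 'accbb')
  1 → (5, 'b')
  2 → (0, 'baccbb')
  3 → (4, 'bb')
  4 → (3, 'cbb')
  5 → (2, 'ccbb')

SA = [1, 5, 0, 4, 3, 2]
[i] adj suffixes → lcp
  [1] 1/5 → 0 ('')
  [2] 5/0 → 1 ('b')
  [3] 0/4 → 1 ('b')
  [4] 4/3 → 0 ('')
  [5] 3/2 → 1 ('c')

n(n+1)/2 = 6·7/2 = 21
Σ LCP = 0 + 0 + 1 + 1 + 0 + 1 = 3
distinct = 21 − 3 = 18

18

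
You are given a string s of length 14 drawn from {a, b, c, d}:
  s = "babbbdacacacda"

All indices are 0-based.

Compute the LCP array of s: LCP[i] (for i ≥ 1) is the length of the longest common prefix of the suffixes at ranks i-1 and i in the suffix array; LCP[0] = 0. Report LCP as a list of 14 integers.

[0, 1, 1, 4, 2, 0, 1, 2, 1, 0, 3, 1, 0, 2]

sorted suffixes:
  #0 SA[0]=13  'a'
  #1 SA[1]=1  'abbbdacacacda'
  #2 SA[2]=6  'acacacda'
  #3 SA[3]=8  'acacda'
  #4 SA[4]=10  'acda'
  #5 SA[5]=0  'babbbdacacacda'
  #6 SA[6]=2  'bbbdacacacda'
  #7 SA[7]=3  'bbdacacacda'
  #8 SA[8]=4  'bdacacacda'
  #9 SA[9]=7  'cacacda'
  #10 SA[10]=9  'cacda'
  #11 SA[11]=11  'cda'
  #12 SA[12]=12  'da'
  #13 SA[13]=5  'dacacacda'

SA = [13, 1, 6, 8, 10, 0, 2, 3, 4, 7, 9, 11, 12, 5]
rank  pair      lcp
   1  s[13:],s[1:]  1  'a'
   2  s[1:],s[6:]  1  'a'
   3  s[6:],s[8:]  4  'acac'
   4  s[8:],s[10:]  2  'ac'
   5  s[10:],s[0:]  0  ''
   6  s[0:],s[2:]  1  'b'
   7  s[2:],s[3:]  2  'bb'
   8  s[3:],s[4:]  1  'b'
   9  s[4:],s[7:]  0  ''
  10  s[7:],s[9:]  3  'cac'
  11  s[9:],s[11:]  1  'c'
  12  s[11:],s[12:]  0  ''
  13  s[12:],s[5:]  2  'da'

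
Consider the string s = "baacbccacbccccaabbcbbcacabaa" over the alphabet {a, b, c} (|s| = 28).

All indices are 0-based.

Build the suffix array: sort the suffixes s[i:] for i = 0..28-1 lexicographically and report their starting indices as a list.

[27, 26, 14, 1, 24, 15, 22, 2, 7, 25, 0, 19, 16, 20, 17, 4, 9, 13, 23, 21, 6, 18, 3, 8, 12, 5, 11, 10]

sorted suffixes:
  #0 SA[0]=27  'a'
  #1 SA[1]=26  'aa'
  #2 SA[2]=14  'aabbcbbcacabaa'
  #3 SA[3]=1  'aacbccacbccccaabbcbbcacabaa'
  #4 SA[4]=24  'abaa'
  #5 SA[5]=15  'abbcbbcacabaa'
  #6 SA[6]=22  'acabaa'
  #7 SA[7]=2  'acbccacbccccaabbcbbcacabaa'
  #8 SA[8]=7  'acbccccaabbcbbcacabaa'
  #9 SA[9]=25  'baa'
  #10 SA[10]=0  'baacbccacbccccaabbcbbcacabaa'
  #11 SA[11]=19  'bbcacabaa'
  #12 SA[12]=16  'bbcbbcacabaa'
  #13 SA[13]=20  'bcacabaa'
  #14 SA[14]=17  'bcbbcacabaa'
  #15 SA[15]=4  'bccacbccccaabbcbbcacabaa'
  #16 SA[16]=9  'bccccaabbcbbcacabaa'
  #17 SA[17]=13  'caabbcbbcacabaa'
  #18 SA[18]=23  'cabaa'
  #19 SA[19]=21  'cacabaa'
  #20 SA[20]=6  'cacbccccaabbcbbcacabaa'
  #21 SA[21]=18  'cbbcacabaa'
  #22 SA[22]=3  'cbccacbccccaabbcbbcacabaa'
  #23 SA[23]=8  'cbccccaabbcbbcacabaa'
  #24 SA[24]=12  'ccaabbcbbcacabaa'
  #25 SA[25]=5  'ccacbccccaabbcbbcacabaa'
  #26 SA[26]=11  'cccaabbcbbcacabaa'
  #27 SA[27]=10  'ccccaabbcbbcacabaa'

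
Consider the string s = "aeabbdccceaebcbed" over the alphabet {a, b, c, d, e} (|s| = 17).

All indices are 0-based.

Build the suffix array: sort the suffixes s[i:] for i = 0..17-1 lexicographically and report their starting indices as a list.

[2, 0, 10, 3, 12, 4, 14, 13, 6, 7, 8, 16, 5, 1, 9, 11, 15]

sorted suffixes:
  #0 SA[0]=2  'abbdccceaebcbed'
  #1 SA[1]=0  'aeabbdccceaebcbed'
  #2 SA[2]=10  'aebcbed'
  #3 SA[3]=3  'bbdccceaebcbed'
  #4 SA[4]=12  'bcbed'
  #5 SA[5]=4  'bdccceaebcbed'
  #6 SA[6]=14  'bed'
  #7 SA[7]=13  'cbed'
  #8 SA[8]=6  'ccceaebcbed'
  #9 SA[9]=7  'cceaebcbed'
  #10 SA[10]=8  'ceaebcbed'
  #11 SA[11]=16  'd'
  #12 SA[12]=5  'dccceaebcbed'
  #13 SA[13]=1  'eabbdccceaebcbed'
  #14 SA[14]=9  'eaebcbed'
  #15 SA[15]=11  'ebcbed'
  #16 SA[16]=15  'ed'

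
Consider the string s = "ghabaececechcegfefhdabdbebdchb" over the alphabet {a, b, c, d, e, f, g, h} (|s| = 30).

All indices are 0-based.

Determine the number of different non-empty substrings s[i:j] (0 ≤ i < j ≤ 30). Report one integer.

433

rank→(start, suffix):
  0 → (2, 'abaececechcegfefhdabdbebdchb')
  1 → (20, 'abdbebdchb')
  2 → (4, 'aececechcegfefhdabdbebdchb')
  3 → (29, 'b')
  4 → (3, 'baececechcegfefhdabdbebdchb')
  5 → (21, 'bdbebdchb')
  6 → (25, 'bdchb')
  7 → (23, 'bebdchb')
  8 → (6, 'cecechcegfefhdabdbebdchb')
  9 → (8, 'cechcegfefhdabdbebdchb')
  10 → (12, 'cegfefhdabdbebdchb')
  11 → (27, 'chb')
  12 → (10, 'chcegfefhdabdbebdchb')
  13 → (19, 'dabdbebdchb')
  14 → (22, 'dbebdchb')
  15 → (26, 'dchb')
  16 → (24, 'ebdchb')
  17 → (5, 'ececechcegfefhdabdbebdchb')
  18 → (7, 'ecechcegfefhdabdbebdchb')
  19 → (9, 'echcegfefhdabdbebdchb')
  20 → (16, 'efhdabdbebdchb')
  21 → (13, 'egfefhdabdbebdchb')
  22 → (15, 'fefhdabdbebdchb')
  23 → (17, 'fhdabdbebdchb')
  24 → (14, 'gfefhdabdbebdchb')
  25 → (0, 'ghabaececechcegfefhdabdbebdchb')
  26 → (1, 'habaececechcegfefhdabdbebdchb')
  27 → (28, 'hb')
  28 → (11, 'hcegfefhdabdbebdchb')
  29 → (18, 'hdabdbebdchb')

SA = [2, 20, 4, 29, 3, 21, 25, 23, 6, 8, 12, 27, 10, 19, 22, 26, 24, 5, 7, 9, 16, 13, 15, 17, 14, 0, 1, 28, 11, 18]
i: (SA[i-1],SA[i]) lcp shared
  1: (2,20) 2 'ab'
  2: (20,4) 1 'a'
  3: (4,29) 0 ''
  4: (29,3) 1 'b'
  5: (3,21) 1 'b'
  6: (21,25) 2 'bd'
  7: (25,23) 1 'b'
  8: (23,6) 0 ''
  9: (6,8) 3 'cec'
  10: (8,12) 2 'ce'
  11: (12,27) 1 'c'
  12: (27,10) 2 'ch'
  13: (10,19) 0 ''
  14: (19,22) 1 'd'
  15: (22,26) 1 'd'
  16: (26,24) 0 ''
  17: (24,5) 1 'e'
  18: (5,7) 4 'ecec'
  19: (7,9) 2 'ec'
  20: (9,16) 1 'e'
  21: (16,13) 1 'e'
  22: (13,15) 0 ''
  23: (15,17) 1 'f'
  24: (17,14) 0 ''
  25: (14,0) 1 'g'
  26: (0,1) 0 ''
  27: (1,28) 1 'h'
  28: (28,11) 1 'h'
  29: (11,18) 1 'h'

n(n+1)/2 = 30·31/2 = 465
Σ LCP = 0 + 2 + 1 + 0 + 1 + 1 + 2 + 1 + 0 + 3 + 2 + 1 + 2 + 0 + 1 + 1 + 0 + 1 + 4 + 2 + 1 + 1 + 0 + 1 + 0 + 1 + 0 + 1 + 1 + 1 = 32
distinct = 465 − 32 = 433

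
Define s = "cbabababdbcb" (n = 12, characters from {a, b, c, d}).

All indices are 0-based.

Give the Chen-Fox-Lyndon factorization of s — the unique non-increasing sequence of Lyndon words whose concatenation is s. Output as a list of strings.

["c", "b", "abababdbcb"]

emit factor 1: 'c' (i=0, period=1)
emit factor 2: 'b' (i=1, period=1)
emit factor 3: 'abababdbcb' (i=2, period=10)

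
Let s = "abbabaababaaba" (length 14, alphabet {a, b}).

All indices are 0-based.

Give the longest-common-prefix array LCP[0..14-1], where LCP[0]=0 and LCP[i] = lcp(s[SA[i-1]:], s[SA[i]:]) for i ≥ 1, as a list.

rank | idx | suffix
   0 |  13 | a
   1 |  10 | aaba
   2 |   5 | aababaaba
   3 |  11 | aba
   4 |   8 | abaaba
   5 |   3 | abaababaaba
   6 |   6 | ababaaba
   7 |   0 | abbabaababaaba
   8 |  12 | ba
   9 |   9 | baaba
  10 |   4 | baababaaba
  11 |   7 | babaaba
  12 |   2 | babaababaaba
  13 |   1 | bbabaababaaba

SA = [13, 10, 5, 11, 8, 3, 6, 0, 12, 9, 4, 7, 2, 1]
rank  pair      lcp
   1  s[13:],s[10:]  1  'a'
   2  s[10:],s[5:]  4  'aaba'
   3  s[5:],s[11:]  1  'a'
   4  s[11:],s[8:]  3  'aba'
   5  s[8:],s[3:]  6  'abaaba'
   6  s[3:],s[6:]  3  'aba'
   7  s[6:],s[0:]  2  'ab'
   8  s[0:],s[12:]  0  ''
   9  s[12:],s[9:]  2  'ba'
  10  s[9:],s[4:]  5  'baaba'
  11  s[4:],s[7:]  2  'ba'
  12  s[7:],s[2:]  7  'babaaba'
  13  s[2:],s[1:]  1  'b'

[0, 1, 4, 1, 3, 6, 3, 2, 0, 2, 5, 2, 7, 1]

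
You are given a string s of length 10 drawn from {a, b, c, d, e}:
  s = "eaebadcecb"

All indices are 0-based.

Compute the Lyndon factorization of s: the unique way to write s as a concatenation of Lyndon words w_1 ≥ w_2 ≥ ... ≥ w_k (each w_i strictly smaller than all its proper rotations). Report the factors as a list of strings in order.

emit factor 1: 'e' (i=0, period=1)
emit factor 2: 'aeb' (i=1, period=3)
emit factor 3: 'adcecb' (i=4, period=6)

["e", "aeb", "adcecb"]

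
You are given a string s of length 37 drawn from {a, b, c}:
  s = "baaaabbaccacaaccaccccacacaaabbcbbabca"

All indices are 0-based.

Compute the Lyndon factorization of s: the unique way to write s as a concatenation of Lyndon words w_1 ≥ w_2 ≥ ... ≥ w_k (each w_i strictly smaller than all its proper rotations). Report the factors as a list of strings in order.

emit factor 1: 'b' (i=0, period=1)
emit factor 2: 'aaaabbaccacaaccaccccacacaaabbcbbabc' (i=1, period=35)
emit factor 3: 'a' (i=36, period=1)

["b", "aaaabbaccacaaccaccccacacaaabbcbbabc", "a"]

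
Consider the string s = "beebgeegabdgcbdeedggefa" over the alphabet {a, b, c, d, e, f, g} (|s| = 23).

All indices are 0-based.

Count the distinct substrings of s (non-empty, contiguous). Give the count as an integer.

255

sorted suffixes:
  #0 SA[0]=22  'a'
  #1 SA[1]=8  'abdgcbdeedggefa'
  #2 SA[2]=13  'bdeedggefa'
  #3 SA[3]=9  'bdgcbdeedggefa'
  #4 SA[4]=0  'beebgeegabdgcbdeedggefa'
  #5 SA[5]=3  'bgeegabdgcbdeedggefa'
  #6 SA[6]=12  'cbdeedggefa'
  #7 SA[7]=14  'deedggefa'
  #8 SA[8]=10  'dgcbdeedggefa'
  #9 SA[9]=17  'dggefa'
  #10 SA[10]=2  'ebgeegabdgcbdeedggefa'
  #11 SA[11]=16  'edggefa'
  #12 SA[12]=1  'eebgeegabdgcbdeedggefa'
  #13 SA[13]=15  'eedggefa'
  #14 SA[14]=5  'eegabdgcbdeedggefa'
  #15 SA[15]=20  'efa'
  #16 SA[16]=6  'egabdgcbdeedggefa'
  #17 SA[17]=21  'fa'
  #18 SA[18]=7  'gabdgcbdeedggefa'
  #19 SA[19]=11  'gcbdeedggefa'
  #20 SA[20]=4  'geegabdgcbdeedggefa'
  #21 SA[21]=19  'gefa'
  #22 SA[22]=18  'ggefa'

SA = [22, 8, 13, 9, 0, 3, 12, 14, 10, 17, 2, 16, 1, 15, 5, 20, 6, 21, 7, 11, 4, 19, 18]
i: (SA[i-1],SA[i]) lcp shared
  1: (22,8) 1 'a'
  2: (8,13) 0 ''
  3: (13,9) 2 'bd'
  4: (9,0) 1 'b'
  5: (0,3) 1 'b'
  6: (3,12) 0 ''
  7: (12,14) 0 ''
  8: (14,10) 1 'd'
  9: (10,17) 2 'dg'
  10: (17,2) 0 ''
  11: (2,16) 1 'e'
  12: (16,1) 1 'e'
  13: (1,15) 2 'ee'
  14: (15,5) 2 'ee'
  15: (5,20) 1 'e'
  16: (20,6) 1 'e'
  17: (6,21) 0 ''
  18: (21,7) 0 ''
  19: (7,11) 1 'g'
  20: (11,4) 1 'g'
  21: (4,19) 2 'ge'
  22: (19,18) 1 'g'

n(n+1)/2 = 23·24/2 = 276
Σ LCP = 0 + 1 + 0 + 2 + 1 + 1 + 0 + 0 + 1 + 2 + 0 + 1 + 1 + 2 + 2 + 1 + 1 + 0 + 0 + 1 + 1 + 2 + 1 = 21
distinct = 276 − 21 = 255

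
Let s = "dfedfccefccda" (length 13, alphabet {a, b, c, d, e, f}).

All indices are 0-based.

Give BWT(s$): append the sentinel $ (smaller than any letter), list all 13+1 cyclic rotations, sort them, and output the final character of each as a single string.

rank  rotation        last
    0  $dfedfccefccda  a
    1  a$dfedfccefccd  d
    2  ccda$dfedfccef  f
    3  ccefccda$dfedf  f
    4  cda$dfedfccefc  c
    5  cefccda$dfedfc  c
    6  da$dfedfccefcc  c
    7  dfccefccda$dfe  e
    8  dfedfccefccda$  $
    9  edfccefccda$df  f
   10  efccda$dfedfcc  c
   11  fccda$dfedfcce  e
   12  fccefccda$dfed  d
   13  fedfccefccda$d  d

adffccce$fcedd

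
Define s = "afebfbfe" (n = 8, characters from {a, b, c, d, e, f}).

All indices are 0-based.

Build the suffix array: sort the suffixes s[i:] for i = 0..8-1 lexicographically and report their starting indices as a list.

rank | idx | suffix
   0 |   0 | afebfbfe
   1 |   3 | bfbfe
   2 |   5 | bfe
   3 |   7 | e
   4 |   2 | ebfbfe
   5 |   4 | fbfe
   6 |   6 | fe
   7 |   1 | febfbfe

[0, 3, 5, 7, 2, 4, 6, 1]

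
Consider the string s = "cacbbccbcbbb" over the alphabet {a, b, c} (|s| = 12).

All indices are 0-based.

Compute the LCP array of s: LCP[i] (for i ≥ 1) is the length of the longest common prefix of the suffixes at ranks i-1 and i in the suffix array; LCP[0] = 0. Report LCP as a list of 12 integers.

[0, 0, 1, 2, 2, 1, 2, 0, 1, 3, 2, 1]

sorted suffixes:
  #0 SA[0]=1  'acbbccbcbbb'
  #1 SA[1]=11  'b'
  #2 SA[2]=10  'bb'
  #3 SA[3]=9  'bbb'
  #4 SA[4]=3  'bbccbcbbb'
  #5 SA[5]=7  'bcbbb'
  #6 SA[6]=4  'bccbcbbb'
  #7 SA[7]=0  'cacbbccbcbbb'
  #8 SA[8]=8  'cbbb'
  #9 SA[9]=2  'cbbccbcbbb'
  #10 SA[10]=6  'cbcbbb'
  #11 SA[11]=5  'ccbcbbb'

SA = [1, 11, 10, 9, 3, 7, 4, 0, 8, 2, 6, 5]
i: (SA[i-1],SA[i]) lcp shared
  1: (1,11) 0 ''
  2: (11,10) 1 'b'
  3: (10,9) 2 'bb'
  4: (9,3) 2 'bb'
  5: (3,7) 1 'b'
  6: (7,4) 2 'bc'
  7: (4,0) 0 ''
  8: (0,8) 1 'c'
  9: (8,2) 3 'cbb'
  10: (2,6) 2 'cb'
  11: (6,5) 1 'c'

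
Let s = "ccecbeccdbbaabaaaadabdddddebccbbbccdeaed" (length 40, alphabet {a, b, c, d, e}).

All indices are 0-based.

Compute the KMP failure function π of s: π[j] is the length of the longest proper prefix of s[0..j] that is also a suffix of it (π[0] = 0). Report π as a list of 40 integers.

[0, 1, 0, 1, 0, 0, 1, 2, 0, 0, 0, 0, 0, 0, 0, 0, 0, 0, 0, 0, 0, 0, 0, 0, 0, 0, 0, 0, 1, 2, 0, 0, 0, 1, 2, 0, 0, 0, 0, 0]

π[0] = 0
j=1 s[j]='c': π[1]=1 (border 'c')
j=2 s[j]='e': k: 1→0; π[2]=0 (border '')
j=3 s[j]='c': π[3]=1 (border 'c')
j=4 s[j]='b': k: 1→0; π[4]=0 (border '')
j=5 s[j]='e': π[5]=0 (border '')
j=6 s[j]='c': π[6]=1 (border 'c')
j=7 s[j]='c': π[7]=2 (border 'cc')
j=8 s[j]='d': k: 2→1→0; π[8]=0 (border '')
j=9 s[j]='b': π[9]=0 (border '')
j=10 s[j]='b': π[10]=0 (border '')
j=11 s[j]='a': π[11]=0 (border '')
j=12 s[j]='a': π[12]=0 (border '')
j=13 s[j]='b': π[13]=0 (border '')
j=14 s[j]='a': π[14]=0 (border '')
j=15 s[j]='a': π[15]=0 (border '')
j=16 s[j]='a': π[16]=0 (border '')
j=17 s[j]='a': π[17]=0 (border '')
j=18 s[j]='d': π[18]=0 (border '')
j=19 s[j]='a': π[19]=0 (border '')
j=20 s[j]='b': π[20]=0 (border '')
j=21 s[j]='d': π[21]=0 (border '')
j=22 s[j]='d': π[22]=0 (border '')
j=23 s[j]='d': π[23]=0 (border '')
j=24 s[j]='d': π[24]=0 (border '')
j=25 s[j]='d': π[25]=0 (border '')
j=26 s[j]='e': π[26]=0 (border '')
j=27 s[j]='b': π[27]=0 (border '')
j=28 s[j]='c': π[28]=1 (border 'c')
j=29 s[j]='c': π[29]=2 (border 'cc')
j=30 s[j]='b': k: 2→1→0; π[30]=0 (border '')
j=31 s[j]='b': π[31]=0 (border '')
j=32 s[j]='b': π[32]=0 (border '')
j=33 s[j]='c': π[33]=1 (border 'c')
j=34 s[j]='c': π[34]=2 (border 'cc')
j=35 s[j]='d': k: 2→1→0; π[35]=0 (border '')
j=36 s[j]='e': π[36]=0 (border '')
j=37 s[j]='a': π[37]=0 (border '')
j=38 s[j]='e': π[38]=0 (border '')
j=39 s[j]='d': π[39]=0 (border '')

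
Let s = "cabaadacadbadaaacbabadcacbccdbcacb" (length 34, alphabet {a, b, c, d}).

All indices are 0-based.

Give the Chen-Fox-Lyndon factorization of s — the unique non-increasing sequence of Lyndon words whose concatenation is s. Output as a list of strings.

["c", "ab", "aadacadbad", "aaacbabadcacbccdbcacb"]

emit factor 1: 'c' (i=0, period=1)
emit factor 2: 'ab' (i=1, period=2)
emit factor 3: 'aadacadbad' (i=3, period=10)
emit factor 4: 'aaacbabadcacbccdbcacb' (i=13, period=21)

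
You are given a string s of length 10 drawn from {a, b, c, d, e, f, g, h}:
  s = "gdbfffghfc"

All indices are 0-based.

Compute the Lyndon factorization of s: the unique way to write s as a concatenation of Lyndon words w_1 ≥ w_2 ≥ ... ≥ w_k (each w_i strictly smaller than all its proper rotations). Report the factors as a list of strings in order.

["g", "d", "bfffghfc"]

emit factor 1: 'g' (i=0, period=1)
emit factor 2: 'd' (i=1, period=1)
emit factor 3: 'bfffghfc' (i=2, period=8)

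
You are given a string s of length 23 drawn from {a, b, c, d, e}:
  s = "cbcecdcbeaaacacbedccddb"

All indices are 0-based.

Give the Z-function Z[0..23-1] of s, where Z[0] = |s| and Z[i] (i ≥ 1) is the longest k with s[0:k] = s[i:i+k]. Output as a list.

[23, 0, 1, 0, 1, 0, 2, 0, 0, 0, 0, 0, 1, 0, 2, 0, 0, 0, 1, 1, 0, 0, 0]

Z[0]=23
i=1: fresh scan; Z[1]=0
i=2: fresh scan; Z[2]=1 scan→box=[2,3)
i=3: fresh scan; Z[3]=0
i=4: fresh scan; Z[4]=1 scan→box=[4,5)
i=5: fresh scan; Z[5]=0
i=6: fresh scan; Z[6]=2 scan→box=[6,8)
i=7: min(r-i=1, Z[1]=0)=0; Z[7]=0
i=8: fresh scan; Z[8]=0
i=9: fresh scan; Z[9]=0
i=10: fresh scan; Z[10]=0
i=11: fresh scan; Z[11]=0
i=12: fresh scan; Z[12]=1 scan→box=[12,13)
i=13: fresh scan; Z[13]=0
i=14: fresh scan; Z[14]=2 scan→box=[14,16)
i=15: min(r-i=1, Z[1]=0)=0; Z[15]=0
i=16: fresh scan; Z[16]=0
i=17: fresh scan; Z[17]=0
i=18: fresh scan; Z[18]=1 scan→box=[18,19)
i=19: fresh scan; Z[19]=1 scan→box=[19,20)
i=20: fresh scan; Z[20]=0
i=21: fresh scan; Z[21]=0
i=22: fresh scan; Z[22]=0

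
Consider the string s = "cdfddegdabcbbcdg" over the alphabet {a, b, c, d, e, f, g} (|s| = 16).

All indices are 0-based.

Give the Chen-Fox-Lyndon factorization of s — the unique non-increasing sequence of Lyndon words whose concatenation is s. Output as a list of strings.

["cdfddegd", "abcbbcdg"]

emit factor 1: 'cdfddegd' (i=0, period=8)
emit factor 2: 'abcbbcdg' (i=8, period=8)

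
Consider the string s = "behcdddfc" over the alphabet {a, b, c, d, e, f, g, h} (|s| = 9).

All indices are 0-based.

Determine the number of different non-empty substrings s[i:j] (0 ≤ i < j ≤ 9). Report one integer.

rank→(start, suffix):
  0 → (0, 'behcdddfc')
  1 → (8, 'c')
  2 → (3, 'cdddfc')
  3 → (4, 'dddfc')
  4 → (5, 'ddfc')
  5 → (6, 'dfc')
  6 → (1, 'ehcdddfc')
  7 → (7, 'fc')
  8 → (2, 'hcdddfc')

SA = [0, 8, 3, 4, 5, 6, 1, 7, 2]
rank  pair      lcp
   1  s[0:],s[8:]  0  ''
   2  s[8:],s[3:]  1  'c'
   3  s[3:],s[4:]  0  ''
   4  s[4:],s[5:]  2  'dd'
   5  s[5:],s[6:]  1  'd'
   6  s[6:],s[1:]  0  ''
   7  s[1:],s[7:]  0  ''
   8  s[7:],s[2:]  0  ''

n(n+1)/2 = 9·10/2 = 45
Σ LCP = 0 + 0 + 1 + 0 + 2 + 1 + 0 + 0 + 0 = 4
distinct = 45 − 4 = 41

41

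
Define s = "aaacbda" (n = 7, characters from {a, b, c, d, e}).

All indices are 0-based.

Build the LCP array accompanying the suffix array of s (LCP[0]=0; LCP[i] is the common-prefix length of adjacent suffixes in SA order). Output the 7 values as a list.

[0, 1, 2, 1, 0, 0, 0]

sorted suffixes:
  #0 SA[0]=6  'a'
  #1 SA[1]=0  'aaacbda'
  #2 SA[2]=1  'aacbda'
  #3 SA[3]=2  'acbda'
  #4 SA[4]=4  'bda'
  #5 SA[5]=3  'cbda'
  #6 SA[6]=5  'da'

SA = [6, 0, 1, 2, 4, 3, 5]
[i] adj suffixes → lcp
  [1] 6/0 → 1 ('a')
  [2] 0/1 → 2 ('aa')
  [3] 1/2 → 1 ('a')
  [4] 2/4 → 0 ('')
  [5] 4/3 → 0 ('')
  [6] 3/5 → 0 ('')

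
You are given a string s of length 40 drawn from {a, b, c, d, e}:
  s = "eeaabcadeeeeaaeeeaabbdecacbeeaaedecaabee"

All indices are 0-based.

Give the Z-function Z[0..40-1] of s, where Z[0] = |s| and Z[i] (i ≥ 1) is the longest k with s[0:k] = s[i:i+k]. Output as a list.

Z[0]=40
i=1: fresh scan; Z[1]=1 extend→box=[1,2)
i=2: fresh scan; Z[2]=0
i=3: fresh scan; Z[3]=0
i=4: fresh scan; Z[4]=0
i=5: fresh scan; Z[5]=0
i=6: fresh scan; Z[6]=0
i=7: fresh scan; Z[7]=0
i=8: fresh scan; Z[8]=2 extend→box=[8,10)
i=9: min(r-i=1, Z[1]=1)=1; Z[9]=2 extend→box=[9,11)
i=10: min(r-i=1, Z[1]=1)=1; Z[10]=4 extend→box=[10,14)
i=11: min(r-i=3, Z[1]=1)=1; Z[11]=1
i=12: min(r-i=2, Z[2]=0)=0; Z[12]=0
i=13: min(r-i=1, Z[3]=0)=0; Z[13]=0
i=14: fresh scan; Z[14]=2 extend→box=[14,16)
i=15: min(r-i=1, Z[1]=1)=1; Z[15]=5 extend→box=[15,20)
i=16: min(r-i=4, Z[1]=1)=1; Z[16]=1
i=17: min(r-i=3, Z[2]=0)=0; Z[17]=0
i=18: min(r-i=2, Z[3]=0)=0; Z[18]=0
i=19: min(r-i=1, Z[4]=0)=0; Z[19]=0
i=20: fresh scan; Z[20]=0
i=21: fresh scan; Z[21]=0
i=22: fresh scan; Z[22]=1 extend→box=[22,23)
i=23: fresh scan; Z[23]=0
i=24: fresh scan; Z[24]=0
i=25: fresh scan; Z[25]=0
i=26: fresh scan; Z[26]=0
i=27: fresh scan; Z[27]=4 extend→box=[27,31)
i=28: min(r-i=3, Z[1]=1)=1; Z[28]=1
i=29: min(r-i=2, Z[2]=0)=0; Z[29]=0
i=30: min(r-i=1, Z[3]=0)=0; Z[30]=0
i=31: fresh scan; Z[31]=1 extend→box=[31,32)
i=32: fresh scan; Z[32]=0
i=33: fresh scan; Z[33]=1 extend→box=[33,34)
i=34: fresh scan; Z[34]=0
i=35: fresh scan; Z[35]=0
i=36: fresh scan; Z[36]=0
i=37: fresh scan; Z[37]=0
i=38: fresh scan; Z[38]=2 extend→box=[38,40)
i=39: min(r-i=1, Z[1]=1)=1; Z[39]=1

[40, 1, 0, 0, 0, 0, 0, 0, 2, 2, 4, 1, 0, 0, 2, 5, 1, 0, 0, 0, 0, 0, 1, 0, 0, 0, 0, 4, 1, 0, 0, 1, 0, 1, 0, 0, 0, 0, 2, 1]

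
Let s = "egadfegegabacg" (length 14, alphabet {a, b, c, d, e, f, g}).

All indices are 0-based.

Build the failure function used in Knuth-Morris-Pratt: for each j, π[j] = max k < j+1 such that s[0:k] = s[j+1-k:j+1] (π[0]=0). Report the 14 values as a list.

π[0] = 0
j=1 s[j]='g': π[1]=0 (border '')
j=2 s[j]='a': π[2]=0 (border '')
j=3 s[j]='d': π[3]=0 (border '')
j=4 s[j]='f': π[4]=0 (border '')
j=5 s[j]='e': π[5]=1 (border 'e')
j=6 s[j]='g': π[6]=2 (border 'eg')
j=7 s[j]='e': k: 2→0; π[7]=1 (border 'e')
j=8 s[j]='g': π[8]=2 (border 'eg')
j=9 s[j]='a': π[9]=3 (border 'ega')
j=10 s[j]='b': k: 3→0; π[10]=0 (border '')
j=11 s[j]='a': π[11]=0 (border '')
j=12 s[j]='c': π[12]=0 (border '')
j=13 s[j]='g': π[13]=0 (border '')

[0, 0, 0, 0, 0, 1, 2, 1, 2, 3, 0, 0, 0, 0]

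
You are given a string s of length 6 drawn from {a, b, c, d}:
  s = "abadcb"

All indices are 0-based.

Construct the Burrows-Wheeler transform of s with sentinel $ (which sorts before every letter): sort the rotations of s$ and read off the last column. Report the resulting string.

rank  rotation last
    0  $abadcb  b
    1  abadcb$  $
    2  adcb$ab  b
    3  b$abadc  c
    4  badcb$a  a
    5  cb$abad  d
    6  dcb$aba  a

b$bcada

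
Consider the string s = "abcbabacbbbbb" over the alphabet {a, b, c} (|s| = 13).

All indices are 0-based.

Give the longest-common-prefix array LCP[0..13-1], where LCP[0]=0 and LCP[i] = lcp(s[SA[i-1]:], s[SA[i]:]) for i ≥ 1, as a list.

[0, 2, 1, 0, 1, 2, 1, 2, 3, 4, 1, 0, 2]

sorted suffixes:
  #0 SA[0]=4  'abacbbbbb'
  #1 SA[1]=0  'abcbabacbbbbb'
  #2 SA[2]=6  'acbbbbb'
  #3 SA[3]=12  'b'
  #4 SA[4]=3  'babacbbbbb'
  #5 SA[5]=5  'bacbbbbb'
  #6 SA[6]=11  'bb'
  #7 SA[7]=10  'bbb'
  #8 SA[8]=9  'bbbb'
  #9 SA[9]=8  'bbbbb'
  #10 SA[10]=1  'bcbabacbbbbb'
  #11 SA[11]=2  'cbabacbbbbb'
  #12 SA[12]=7  'cbbbbb'

SA = [4, 0, 6, 12, 3, 5, 11, 10, 9, 8, 1, 2, 7]
[i] adj suffixes → lcp
  [1] 4/0 → 2 ('ab')
  [2] 0/6 → 1 ('a')
  [3] 6/12 → 0 ('')
  [4] 12/3 → 1 ('b')
  [5] 3/5 → 2 ('ba')
  [6] 5/11 → 1 ('b')
  [7] 11/10 → 2 ('bb')
  [8] 10/9 → 3 ('bbb')
  [9] 9/8 → 4 ('bbbb')
  [10] 8/1 → 1 ('b')
  [11] 1/2 → 0 ('')
  [12] 2/7 → 2 ('cb')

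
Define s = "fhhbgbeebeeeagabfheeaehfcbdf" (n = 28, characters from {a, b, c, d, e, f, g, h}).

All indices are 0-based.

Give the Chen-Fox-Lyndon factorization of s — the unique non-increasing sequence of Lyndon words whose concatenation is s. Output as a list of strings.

emit factor 1: 'fhh' (i=0, period=3)
emit factor 2: 'bg' (i=3, period=2)
emit factor 3: 'beebeee' (i=5, period=7)
emit factor 4: 'ag' (i=12, period=2)
emit factor 5: 'abfheeaehfcbdf' (i=14, period=14)

["fhh", "bg", "beebeee", "ag", "abfheeaehfcbdf"]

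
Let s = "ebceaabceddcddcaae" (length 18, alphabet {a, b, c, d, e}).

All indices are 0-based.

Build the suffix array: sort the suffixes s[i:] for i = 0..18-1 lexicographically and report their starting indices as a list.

rank | idx | suffix
   0 |   4 | aabceddcddcaae
   1 |  15 | aae
   2 |   5 | abceddcddcaae
   3 |  16 | ae
   4 |   1 | bceaabceddcddcaae
   5 |   6 | bceddcddcaae
   6 |  14 | caae
   7 |  11 | cddcaae
   8 |   2 | ceaabceddcddcaae
   9 |   7 | ceddcddcaae
  10 |  13 | dcaae
  11 |  10 | dcddcaae
  12 |  12 | ddcaae
  13 |   9 | ddcddcaae
  14 |  17 | e
  15 |   3 | eaabceddcddcaae
  16 |   0 | ebceaabceddcddcaae
  17 |   8 | eddcddcaae

[4, 15, 5, 16, 1, 6, 14, 11, 2, 7, 13, 10, 12, 9, 17, 3, 0, 8]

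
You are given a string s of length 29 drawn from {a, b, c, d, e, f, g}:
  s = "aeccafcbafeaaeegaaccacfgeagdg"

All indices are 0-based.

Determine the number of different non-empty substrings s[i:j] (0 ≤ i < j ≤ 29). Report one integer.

rank→(start, suffix):
  0 → (16, 'aaccacfgeagdg')
  1 → (11, 'aaeegaaccacfgeagdg')
  2 → (17, 'accacfgeagdg')
  3 → (20, 'acfgeagdg')
  4 → (0, 'aeccafcbafeaaeegaaccacfgeagdg')
  5 → (12, 'aeegaaccacfgeagdg')
  6 → (4, 'afcbafeaaeegaaccacfgeagdg')
  7 → (8, 'afeaaeegaaccacfgeagdg')
  8 → (25, 'agdg')
  9 → (7, 'bafeaaeegaaccacfgeagdg')
  10 → (19, 'cacfgeagdg')
  11 → (3, 'cafcbafeaaeegaaccacfgeagdg')
  12 → (6, 'cbafeaaeegaaccacfgeagdg')
  13 → (18, 'ccacfgeagdg')
  14 → (2, 'ccafcbafeaaeegaaccacfgeagdg')
  15 → (21, 'cfgeagdg')
  16 → (27, 'dg')
  17 → (10, 'eaaeegaaccacfgeagdg')
  18 → (24, 'eagdg')
  19 → (1, 'eccafcbafeaaeegaaccacfgeagdg')
  20 → (13, 'eegaaccacfgeagdg')
  21 → (14, 'egaaccacfgeagdg')
  22 → (5, 'fcbafeaaeegaaccacfgeagdg')
  23 → (9, 'feaaeegaaccacfgeagdg')
  24 → (22, 'fgeagdg')
  25 → (28, 'g')
  26 → (15, 'gaaccacfgeagdg')
  27 → (26, 'gdg')
  28 → (23, 'geagdg')

SA = [16, 11, 17, 20, 0, 12, 4, 8, 25, 7, 19, 3, 6, 18, 2, 21, 27, 10, 24, 1, 13, 14, 5, 9, 22, 28, 15, 26, 23]
rank  pair      lcp
   1  s[16:],s[11:]  2  'aa'
   2  s[11:],s[17:]  1  'a'
   3  s[17:],s[20:]  2  'ac'
   4  s[20:],s[0:]  1  'a'
   5  s[0:],s[12:]  2  'ae'
   6  s[12:],s[4:]  1  'a'
   7  s[4:],s[8:]  2  'af'
   8  s[8:],s[25:]  1  'a'
   9  s[25:],s[7:]  0  ''
  10  s[7:],s[19:]  0  ''
  11  s[19:],s[3:]  2  'ca'
  12  s[3:],s[6:]  1  'c'
  13  s[6:],s[18:]  1  'c'
  14  s[18:],s[2:]  3  'cca'
  15  s[2:],s[21:]  1  'c'
  16  s[21:],s[27:]  0  ''
  17  s[27:],s[10:]  0  ''
  18  s[10:],s[24:]  2  'ea'
  19  s[24:],s[1:]  1  'e'
  20  s[1:],s[13:]  1  'e'
  21  s[13:],s[14:]  1  'e'
  22  s[14:],s[5:]  0  ''
  23  s[5:],s[9:]  1  'f'
  24  s[9:],s[22:]  1  'f'
  25  s[22:],s[28:]  0  ''
  26  s[28:],s[15:]  1  'g'
  27  s[15:],s[26:]  1  'g'
  28  s[26:],s[23:]  1  'g'

n(n+1)/2 = 29·30/2 = 435
Σ LCP = 0 + 2 + 1 + 2 + 1 + 2 + 1 + 2 + 1 + 0 + 0 + 2 + 1 + 1 + 3 + 1 + 0 + 0 + 2 + 1 + 1 + 1 + 0 + 1 + 1 + 0 + 1 + 1 + 1 = 30
distinct = 435 − 30 = 405

405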